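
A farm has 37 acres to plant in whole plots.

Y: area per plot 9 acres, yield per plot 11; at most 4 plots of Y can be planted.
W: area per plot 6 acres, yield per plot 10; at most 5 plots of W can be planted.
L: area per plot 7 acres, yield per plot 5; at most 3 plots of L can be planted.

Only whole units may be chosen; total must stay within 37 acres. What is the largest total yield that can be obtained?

This is a bounded integer knapsack.
2×Y and 3×W: area 36 ≤ 37, yield 2·11 + 3·10 = 52.
5×W and 1×L: area 37 ≤ 37, yield 5·10 + 1·5 = 55.
Best is 55.

55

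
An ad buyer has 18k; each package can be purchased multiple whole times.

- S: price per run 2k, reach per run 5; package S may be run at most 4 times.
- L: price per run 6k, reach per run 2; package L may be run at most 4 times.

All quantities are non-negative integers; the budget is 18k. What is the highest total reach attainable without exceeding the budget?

22

S has the best ratio (5/2); taking only S gives at most 4×5 = 20 (stopped by the supply cap of 4).
Mixing does better — 4×S and 1×L: price 14 ≤ 18, reach 4·5 + 1·2 = 22.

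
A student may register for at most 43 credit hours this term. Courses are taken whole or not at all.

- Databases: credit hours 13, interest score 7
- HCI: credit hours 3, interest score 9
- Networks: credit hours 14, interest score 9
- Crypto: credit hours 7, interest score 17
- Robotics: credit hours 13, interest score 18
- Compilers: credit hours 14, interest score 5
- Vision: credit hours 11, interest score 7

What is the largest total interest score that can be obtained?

Take HCI, Networks, Crypto, and Robotics: credit hours 3 + 14 + 7 + 13 = 37 ≤ 43, interest score 9 + 9 + 17 + 18 = 53.
No other feasible combination does better.

53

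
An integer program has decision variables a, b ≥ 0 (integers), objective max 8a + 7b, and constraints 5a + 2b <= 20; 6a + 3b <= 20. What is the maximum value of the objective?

42

The continuous relaxation peaks at (0, 6.67) with value 46.67; rounding to a feasible lattice point costs some objective.
(a,b)=(0,6): 5·0+2·6=12≤20, 6·0+3·6=18≤20, objective 42.
(a,b)=(0,5): 5·0+2·5=10≤20, 6·0+3·5=15≤20, objective 35.
The best lattice point is (0,6), giving 42.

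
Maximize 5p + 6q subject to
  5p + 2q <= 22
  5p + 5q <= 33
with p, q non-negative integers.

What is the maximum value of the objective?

36

(p,q)=(0,6): 5·0+2·6=12≤22, 5·0+5·6=30≤33, objective 36.
(p,q)=(1,5): 5·1+2·5=15≤22, 5·1+5·5=30≤33, objective 35.
(p,q)=(0,5): 5·0+2·5=10≤22, 5·0+5·5=25≤33, objective 30.
Maximum is 36 at (p,q)=(0,6).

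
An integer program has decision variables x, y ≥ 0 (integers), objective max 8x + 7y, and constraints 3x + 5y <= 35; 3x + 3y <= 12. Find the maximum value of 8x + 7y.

32

(x,y)=(4,0) is feasible, giving 32.
(x,y)=(3,1) is feasible, giving 31.
(x,y)=(3,0) is feasible, giving 24.
No feasible integer point exceeds 32.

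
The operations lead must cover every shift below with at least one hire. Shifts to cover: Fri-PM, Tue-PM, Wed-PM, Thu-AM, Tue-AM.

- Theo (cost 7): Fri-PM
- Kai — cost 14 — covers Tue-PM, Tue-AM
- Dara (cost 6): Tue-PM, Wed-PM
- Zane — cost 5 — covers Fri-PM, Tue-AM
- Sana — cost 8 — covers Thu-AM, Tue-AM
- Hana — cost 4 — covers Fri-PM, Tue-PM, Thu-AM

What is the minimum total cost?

15

This is a weighted set-cover instance.
Choose Dara, Zane, and Hana: together they cover Fri-PM, Tue-PM, Wed-PM, Thu-AM, Tue-AM — every shift.
Total cost: 6 + 5 + 4 = 15.
No cover costs less than 15.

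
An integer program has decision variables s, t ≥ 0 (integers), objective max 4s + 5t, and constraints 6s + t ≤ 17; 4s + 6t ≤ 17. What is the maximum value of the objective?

14

(s,t)=(1,2): 6·1+1·2=8≤17, 4·1+6·2=16≤17, objective 14.
(s,t)=(2,1): 6·2+1·1=13≤17, 4·2+6·1=14≤17, objective 13.
(s,t)=(0,2): 6·0+1·2=2≤17, 4·0+6·2=12≤17, objective 10.
(s,t)=(1,1): 6·1+1·1=7≤17, 4·1+6·1=10≤17, objective 9.
Maximum is 14 at (s,t)=(1,2).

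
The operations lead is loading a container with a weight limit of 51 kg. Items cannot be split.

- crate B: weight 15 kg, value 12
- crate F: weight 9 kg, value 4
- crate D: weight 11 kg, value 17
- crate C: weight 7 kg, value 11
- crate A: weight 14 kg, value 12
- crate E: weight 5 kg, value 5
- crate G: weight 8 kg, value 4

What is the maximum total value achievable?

52

Take crate B, crate D, crate C, and crate A: weight 15 + 11 + 7 + 14 = 47 ≤ 51, value 12 + 17 + 11 + 12 = 52.
No other feasible combination does better.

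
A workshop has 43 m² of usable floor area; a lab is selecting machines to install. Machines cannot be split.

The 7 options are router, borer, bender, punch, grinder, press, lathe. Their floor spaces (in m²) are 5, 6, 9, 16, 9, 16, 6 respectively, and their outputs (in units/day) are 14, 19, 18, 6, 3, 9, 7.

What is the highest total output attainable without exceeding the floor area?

This is an integer program with binary decision variables.
Take router, borer, bender, press, and lathe: floor space 5 + 6 + 9 + 16 + 6 = 42 ≤ 43, output 14 + 19 + 18 + 9 + 7 = 67.
No other feasible combination does better.

67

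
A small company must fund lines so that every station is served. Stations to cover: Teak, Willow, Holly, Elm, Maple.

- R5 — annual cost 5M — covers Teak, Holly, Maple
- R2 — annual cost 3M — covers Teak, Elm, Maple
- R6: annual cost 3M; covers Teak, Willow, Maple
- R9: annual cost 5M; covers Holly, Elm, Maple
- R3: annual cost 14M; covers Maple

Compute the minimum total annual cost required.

8

The greedy cost-per-new-station heuristic would pick R2, R6, and R5 for 11, but a cheaper cover exists.
Choose R6 and R9: together they cover Teak, Willow, Holly, Elm, Maple — every station.
Total annual cost: 3 + 5 = 8.
No cover costs less than 8.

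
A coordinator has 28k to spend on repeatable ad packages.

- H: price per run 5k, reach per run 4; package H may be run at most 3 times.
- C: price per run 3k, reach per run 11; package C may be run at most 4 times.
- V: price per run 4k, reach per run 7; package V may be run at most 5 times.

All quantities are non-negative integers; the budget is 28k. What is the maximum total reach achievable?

72

4×C and 4×V: price 28 ≤ 28, reach 4·11 + 4·7 = 72.
4×C and 3×V: price 24 ≤ 28, reach 4·11 + 3·7 = 65.
Best is 72.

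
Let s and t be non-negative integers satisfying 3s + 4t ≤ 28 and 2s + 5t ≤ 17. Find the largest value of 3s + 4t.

Relaxing integrality, the LP optimum is 25.50 at (s,t) = (8.5, 0), which is not an integer point.
(s,t)=(8,0): 3·8+4·0=24≤28, 2·8+5·0=16≤17, objective 24.
(s,t)=(7,0): 3·7+4·0=21≤28, 2·7+5·0=14≤17, objective 21.
Maximum is 24 at (s,t)=(8,0).

24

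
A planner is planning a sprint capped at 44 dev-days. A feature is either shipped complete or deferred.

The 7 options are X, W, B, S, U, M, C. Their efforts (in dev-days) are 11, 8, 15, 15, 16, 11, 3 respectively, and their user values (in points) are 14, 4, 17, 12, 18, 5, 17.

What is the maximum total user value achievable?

60

W + B + U + C: effort 8 + 15 + 16 + 3 = 42 ≤ 44, user value 4 + 17 + 18 + 17 = 56.
X + B + S + C: effort 11 + 15 + 15 + 3 = 44 ≤ 44, user value 14 + 17 + 12 + 17 = 60.
Best is X, B, S, and C with total user value 60.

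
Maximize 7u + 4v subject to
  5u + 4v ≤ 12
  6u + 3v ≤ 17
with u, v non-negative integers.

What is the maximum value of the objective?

(u,v)=(2,0): 5·2+4·0=10≤12, 6·2+3·0=12≤17, objective 14.
(u,v)=(1,1): 5·1+4·1=9≤12, 6·1+3·1=9≤17, objective 11.
The best lattice point is (2,0), giving 14.

14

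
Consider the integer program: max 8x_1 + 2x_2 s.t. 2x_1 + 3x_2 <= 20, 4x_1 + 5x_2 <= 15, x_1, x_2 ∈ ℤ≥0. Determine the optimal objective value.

24

The continuous relaxation peaks at (3.75, 0) with value 30.00; rounding to a feasible lattice point costs some objective.
(x_1,x_2)=(3,0): 2·3+3·0=6≤20, 4·3+5·0=12≤15, objective 24.
(x_1,x_2)=(2,1): 2·2+3·1=7≤20, 4·2+5·1=13≤15, objective 18.
(x_1,x_2)=(2,0): 2·2+3·0=4≤20, 4·2+5·0=8≤15, objective 16.
The best lattice point is (3,0), giving 24.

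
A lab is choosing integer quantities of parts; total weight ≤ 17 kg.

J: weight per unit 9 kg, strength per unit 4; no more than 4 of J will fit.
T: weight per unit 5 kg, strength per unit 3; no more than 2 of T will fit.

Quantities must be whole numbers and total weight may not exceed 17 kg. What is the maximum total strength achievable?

This is a bounded integer knapsack.
T has the best ratio (3/5); taking only T gives at most 2×3 = 6 (stopped by the supply cap of 2).
Mixing does better — 1×J and 1×T: weight 14 ≤ 17, strength 1·4 + 1·3 = 7.

7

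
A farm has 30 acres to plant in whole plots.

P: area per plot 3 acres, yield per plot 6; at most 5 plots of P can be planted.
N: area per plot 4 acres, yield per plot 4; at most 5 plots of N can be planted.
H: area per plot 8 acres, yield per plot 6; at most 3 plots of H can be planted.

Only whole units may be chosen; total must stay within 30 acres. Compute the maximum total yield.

Take 5×P and 3×N: area 27 ≤ 30, yield 5·6 + 3·4 = 42.
P has the best ratio (6/3) and is taken to its limit of 5; remaining capacity is filled optimally with the others.

42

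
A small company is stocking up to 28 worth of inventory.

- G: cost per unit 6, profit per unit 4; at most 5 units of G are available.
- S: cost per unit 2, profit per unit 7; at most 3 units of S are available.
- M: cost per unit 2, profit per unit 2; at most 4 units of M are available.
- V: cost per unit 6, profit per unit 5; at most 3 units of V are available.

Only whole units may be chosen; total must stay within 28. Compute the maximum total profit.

3×S, 2×M, and 3×V: cost 28 ≤ 28, profit 3·7 + 2·2 + 3·5 = 40.
3×S, 4×M, and 2×V: cost 26 ≤ 28, profit 3·7 + 4·2 + 2·5 = 39.
Best is 40.

40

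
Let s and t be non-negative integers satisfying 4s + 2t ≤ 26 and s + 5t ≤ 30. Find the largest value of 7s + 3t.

Relaxing integrality, the LP optimum is 45.50 at (s,t) = (6.5, 0), which is not an integer point.
(s,t)=(6,1): 4·6+2·1=26≤26, 1·6+5·1=11≤30, objective 45.
(s,t)=(6,0): 4·6+2·0=24≤26, 1·6+5·0=6≤30, objective 42.
(s,t)=(5,2): 4·5+2·2=24≤26, 1·5+5·2=15≤30, objective 41.
The best lattice point is (6,1), giving 45.

45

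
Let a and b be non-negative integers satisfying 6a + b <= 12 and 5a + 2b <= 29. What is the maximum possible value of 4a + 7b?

(a,b)=(0,12): 6·0+1·12=12≤12, 5·0+2·12=24≤29, objective 84.
(a,b)=(0,11): 6·0+1·11=11≤12, 5·0+2·11=22≤29, objective 77.
Maximum is 84 at (a,b)=(0,12).

84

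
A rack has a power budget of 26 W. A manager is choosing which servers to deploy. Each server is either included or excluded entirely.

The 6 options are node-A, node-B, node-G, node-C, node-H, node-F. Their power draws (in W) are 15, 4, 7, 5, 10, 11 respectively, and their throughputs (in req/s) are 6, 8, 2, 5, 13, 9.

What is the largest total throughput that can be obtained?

30

Take node-B, node-H, and node-F: power draw 4 + 10 + 11 = 25 ≤ 26, throughput 8 + 13 + 9 = 30.
No other feasible combination does better.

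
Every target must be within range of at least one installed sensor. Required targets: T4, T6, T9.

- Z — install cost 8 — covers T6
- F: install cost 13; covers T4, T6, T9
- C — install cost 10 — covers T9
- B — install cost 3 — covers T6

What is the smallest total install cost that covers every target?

13

The greedy cost-per-new-target heuristic would pick B and F for 16, but a cheaper cover exists.
F alone covers T4, T6, T9 — every target.
Total install cost: 13.
No cover costs less than 13.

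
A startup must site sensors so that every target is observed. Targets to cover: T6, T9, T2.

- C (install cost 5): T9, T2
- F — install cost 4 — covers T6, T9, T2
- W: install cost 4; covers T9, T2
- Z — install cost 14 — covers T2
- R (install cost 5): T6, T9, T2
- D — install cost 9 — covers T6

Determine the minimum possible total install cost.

F alone covers T6, T9, T2 — every target.
Total install cost: 4.

4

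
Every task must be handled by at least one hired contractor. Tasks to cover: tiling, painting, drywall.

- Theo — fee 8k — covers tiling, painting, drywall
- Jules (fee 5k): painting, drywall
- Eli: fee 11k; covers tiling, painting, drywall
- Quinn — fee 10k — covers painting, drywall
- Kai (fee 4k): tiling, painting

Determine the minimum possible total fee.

The greedy cost-per-new-task heuristic would pick Kai and Jules for 9, but a cheaper cover exists.
Theo alone covers tiling, painting, drywall — every task.
Total fee: 8.
No cover costs less than 8.

8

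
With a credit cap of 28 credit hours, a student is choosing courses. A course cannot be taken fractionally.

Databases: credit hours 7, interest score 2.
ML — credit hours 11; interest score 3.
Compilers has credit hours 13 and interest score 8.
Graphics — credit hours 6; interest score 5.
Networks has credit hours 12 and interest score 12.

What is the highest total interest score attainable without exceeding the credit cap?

20

Databases + Graphics + Networks: credit hours 7 + 6 + 12 = 25 ≤ 28, interest score 2 + 5 + 12 = 19.
Compilers + Networks: credit hours 13 + 12 = 25 ≤ 28, interest score 8 + 12 = 20.
Graphics + Networks: credit hours 6 + 12 = 18 ≤ 28, interest score 5 + 12 = 17.
Best is Compilers and Networks with total interest score 20.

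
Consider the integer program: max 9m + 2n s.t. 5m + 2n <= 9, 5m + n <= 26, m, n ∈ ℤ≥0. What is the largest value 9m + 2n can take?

13

Relaxing integrality, the LP optimum is 16.20 at (m,n) = (1.8, 0), which is not an integer point.
(m,n)=(1,2): 5·1+2·2=9≤9, 5·1+1·2=7≤26, objective 13.
(m,n)=(1,1): 5·1+2·1=7≤9, 5·1+1·1=6≤26, objective 11.
(m,n)=(1,0): 5·1+2·0=5≤9, 5·1+1·0=5≤26, objective 9.
(m,n)=(0,3): 5·0+2·3=6≤9, 5·0+1·3=3≤26, objective 6.
The best lattice point is (1,2), giving 13.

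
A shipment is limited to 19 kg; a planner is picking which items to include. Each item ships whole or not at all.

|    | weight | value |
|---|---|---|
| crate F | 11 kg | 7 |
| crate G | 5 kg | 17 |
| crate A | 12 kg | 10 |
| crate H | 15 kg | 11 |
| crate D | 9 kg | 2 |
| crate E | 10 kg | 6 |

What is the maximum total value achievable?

crate G + crate A: weight 5 + 12 = 17 ≤ 19, value 17 + 10 = 27.
crate G + crate E: weight 5 + 10 = 15 ≤ 19, value 17 + 6 = 23.
crate F + crate G: weight 11 + 5 = 16 ≤ 19, value 7 + 17 = 24.
Best is crate G and crate A with total value 27.

27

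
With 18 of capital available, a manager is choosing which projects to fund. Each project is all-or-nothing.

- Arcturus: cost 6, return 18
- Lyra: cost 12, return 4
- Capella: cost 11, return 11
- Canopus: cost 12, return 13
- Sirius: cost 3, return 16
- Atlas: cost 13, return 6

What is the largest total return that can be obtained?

34

This is a 0-1 knapsack instance.
Allowing fractional choices, the relaxed optimum would be about 43.8, but projects are indivisible.
Arcturus + Sirius: cost 6 + 3 = 9 ≤ 18, return 18 + 16 = 34.
Arcturus + Canopus: cost 6 + 12 = 18 ≤ 18, return 18 + 13 = 31.
Canopus + Sirius: cost 12 + 3 = 15 ≤ 18, return 13 + 16 = 29.
Best is Arcturus and Sirius with total return 34.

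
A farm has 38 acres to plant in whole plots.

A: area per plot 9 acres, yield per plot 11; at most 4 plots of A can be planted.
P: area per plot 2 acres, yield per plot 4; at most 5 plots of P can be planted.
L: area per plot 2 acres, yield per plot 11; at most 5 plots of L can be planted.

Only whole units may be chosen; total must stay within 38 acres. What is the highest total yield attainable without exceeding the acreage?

97

Take 2×A, 5×P, and 5×L: area 38 ≤ 38, yield 2·11 + 5·4 + 5·11 = 97.
L has the best ratio (11/2) and is taken to its limit of 5; remaining capacity is filled optimally with the others.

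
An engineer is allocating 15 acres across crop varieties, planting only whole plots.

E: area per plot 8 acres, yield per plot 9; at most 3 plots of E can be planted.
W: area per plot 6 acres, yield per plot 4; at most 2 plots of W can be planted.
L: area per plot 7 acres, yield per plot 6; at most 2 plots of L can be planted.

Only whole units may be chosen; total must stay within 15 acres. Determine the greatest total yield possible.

E has the best ratio (9/8); taking only E gives at most 1×9 = 9 (stopped by the area limit).
Mixing does better — 1×E and 1×L: area 15 ≤ 15, yield 1·9 + 1·6 = 15.

15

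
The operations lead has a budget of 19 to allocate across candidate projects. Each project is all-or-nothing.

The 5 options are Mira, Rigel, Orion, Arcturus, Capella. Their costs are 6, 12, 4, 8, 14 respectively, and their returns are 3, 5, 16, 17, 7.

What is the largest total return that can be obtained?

Allowing fractional choices, the relaxed optimum would be about 36.5, but projects are indivisible.
Orion + Arcturus: cost 4 + 8 = 12 ≤ 19, return 16 + 17 = 33.
Orion + Capella: cost 4 + 14 = 18 ≤ 19, return 16 + 7 = 23.
Mira + Orion + Arcturus: cost 6 + 4 + 8 = 18 ≤ 19, return 3 + 16 + 17 = 36.
Best is Mira, Orion, and Arcturus with total return 36.

36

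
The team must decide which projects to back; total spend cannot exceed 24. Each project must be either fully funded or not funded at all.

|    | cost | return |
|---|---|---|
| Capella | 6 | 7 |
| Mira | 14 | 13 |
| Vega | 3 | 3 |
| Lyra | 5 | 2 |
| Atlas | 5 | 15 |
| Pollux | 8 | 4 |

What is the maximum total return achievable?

31

Mira + Vega + Atlas: cost 14 + 3 + 5 = 22 ≤ 24, return 13 + 3 + 15 = 31.
Mira + Lyra + Atlas: cost 14 + 5 + 5 = 24 ≤ 24, return 13 + 2 + 15 = 30.
Best is Mira, Vega, and Atlas with total return 31.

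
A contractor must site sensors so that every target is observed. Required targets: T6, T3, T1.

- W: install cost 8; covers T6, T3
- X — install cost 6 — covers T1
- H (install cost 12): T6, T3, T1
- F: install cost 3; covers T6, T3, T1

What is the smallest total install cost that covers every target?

3

F alone covers T6, T3, T1 — every target.
Total install cost: 3.
No cover costs less than 3.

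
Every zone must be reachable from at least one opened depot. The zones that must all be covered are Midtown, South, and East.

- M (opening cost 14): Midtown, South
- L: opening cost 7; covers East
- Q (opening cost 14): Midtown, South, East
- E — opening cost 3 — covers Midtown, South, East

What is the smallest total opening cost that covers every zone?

E alone covers Midtown, South, East — every zone.
Total opening cost: 3.

3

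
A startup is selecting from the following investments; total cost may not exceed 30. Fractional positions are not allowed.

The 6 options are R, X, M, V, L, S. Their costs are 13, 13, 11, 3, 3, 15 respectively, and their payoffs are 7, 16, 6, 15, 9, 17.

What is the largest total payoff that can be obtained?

Take X, M, V, and L: cost 13 + 11 + 3 + 3 = 30 ≤ 30, payoff 16 + 6 + 15 + 9 = 46.
No other feasible combination does better.

46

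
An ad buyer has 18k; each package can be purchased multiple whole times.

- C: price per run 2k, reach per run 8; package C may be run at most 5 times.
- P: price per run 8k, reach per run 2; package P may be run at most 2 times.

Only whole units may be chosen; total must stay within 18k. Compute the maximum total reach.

42

5×C and 1×P: price 18 ≤ 18, reach 5·8 + 1·2 = 42.
5×C: price 10 ≤ 18, reach 5·8 = 40.
Best is 42.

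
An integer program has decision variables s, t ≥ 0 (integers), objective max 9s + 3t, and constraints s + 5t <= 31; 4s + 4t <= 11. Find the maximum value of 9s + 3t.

(s,t)=(2,0) is feasible, giving 18.
(s,t)=(1,1) is feasible, giving 12.
No feasible integer point exceeds 18.

18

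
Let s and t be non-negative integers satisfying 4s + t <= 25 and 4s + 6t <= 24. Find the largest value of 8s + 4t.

48

(s,t)=(6,0) is feasible, giving 48.
(s,t)=(5,0) is feasible, giving 40.
No feasible integer point exceeds 48.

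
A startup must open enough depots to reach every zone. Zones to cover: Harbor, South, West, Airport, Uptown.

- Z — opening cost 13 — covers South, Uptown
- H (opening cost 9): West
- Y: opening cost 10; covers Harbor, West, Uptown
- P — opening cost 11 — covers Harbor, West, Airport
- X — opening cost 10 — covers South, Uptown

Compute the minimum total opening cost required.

The greedy cost-per-new-zone heuristic would pick Y, X, and P for 31, but a cheaper cover exists.
Choose P and X: together they cover Harbor, South, West, Airport, Uptown — every zone.
Total opening cost: 11 + 10 = 21.
No cover costs less than 21.

21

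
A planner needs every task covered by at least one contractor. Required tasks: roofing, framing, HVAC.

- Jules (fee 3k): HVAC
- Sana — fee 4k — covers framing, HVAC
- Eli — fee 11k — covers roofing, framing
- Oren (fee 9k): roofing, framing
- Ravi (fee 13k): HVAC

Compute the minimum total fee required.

12

This is an integer covering problem.
The greedy cost-per-new-task heuristic would pick Sana and Oren for 13, but a cheaper cover exists.
Choose Jules and Oren: together they cover roofing, framing, HVAC — every task.
Total fee: 3 + 9 = 12.
No cover costs less than 12.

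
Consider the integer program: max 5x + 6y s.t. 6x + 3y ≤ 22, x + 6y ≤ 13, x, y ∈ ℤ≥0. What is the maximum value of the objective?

21

The continuous relaxation peaks at (2.82, 1.7) with value 24.27; rounding to a feasible lattice point costs some objective.
(x,y)=(3,1): 6·3+3·1=21≤22, 1·3+6·1=9≤13, objective 21.
(x,y)=(1,2): 6·1+3·2=12≤22, 1·1+6·2=13≤13, objective 17.
(x,y)=(2,1): 6·2+3·1=15≤22, 1·2+6·1=8≤13, objective 16.
The best lattice point is (3,1), giving 21.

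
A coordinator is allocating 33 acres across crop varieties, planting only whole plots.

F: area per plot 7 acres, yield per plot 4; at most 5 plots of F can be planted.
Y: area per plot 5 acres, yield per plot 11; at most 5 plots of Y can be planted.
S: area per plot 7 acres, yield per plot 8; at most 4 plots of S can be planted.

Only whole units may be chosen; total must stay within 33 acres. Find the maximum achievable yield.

Y has the best ratio (11/5); taking only Y gives at most 5×11 = 55 (stopped by the supply cap of 5).
Mixing does better — 5×Y and 1×S: area 32 ≤ 33, yield 5·11 + 1·8 = 63.

63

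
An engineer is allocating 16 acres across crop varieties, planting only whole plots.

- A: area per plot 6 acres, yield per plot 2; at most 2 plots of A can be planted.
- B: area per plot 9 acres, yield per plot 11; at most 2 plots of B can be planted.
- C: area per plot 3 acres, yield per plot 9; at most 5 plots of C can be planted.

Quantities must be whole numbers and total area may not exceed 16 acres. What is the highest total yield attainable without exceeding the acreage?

Take 5×C: area 15 ≤ 16, yield 5·9 = 45.
C has the best ratio (9/3) and is taken to its limit of 5; remaining capacity is filled optimally with the others.

45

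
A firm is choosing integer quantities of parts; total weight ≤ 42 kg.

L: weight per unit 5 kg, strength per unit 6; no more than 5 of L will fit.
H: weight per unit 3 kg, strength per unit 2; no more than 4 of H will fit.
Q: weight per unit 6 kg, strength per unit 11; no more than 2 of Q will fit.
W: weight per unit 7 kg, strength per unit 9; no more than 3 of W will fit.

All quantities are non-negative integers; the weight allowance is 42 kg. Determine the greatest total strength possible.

Q has the best ratio (11/6); taking only Q gives at most 2×11 = 22 (stopped by the supply cap of 2).
Mixing does better — 3×L, 2×Q, and 2×W: weight 41 ≤ 42, strength 3·6 + 2·11 + 2·9 = 58.

58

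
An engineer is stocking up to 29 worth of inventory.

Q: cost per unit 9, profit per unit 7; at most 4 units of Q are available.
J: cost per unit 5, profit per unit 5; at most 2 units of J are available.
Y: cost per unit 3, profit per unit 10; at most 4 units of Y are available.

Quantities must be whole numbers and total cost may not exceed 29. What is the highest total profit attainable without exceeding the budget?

Y has the best ratio (10/3); taking only Y gives at most 4×10 = 40 (stopped by the supply cap of 4).
Mixing does better — 1×Q, 1×J, and 4×Y: cost 26 ≤ 29, profit 1·7 + 1·5 + 4·10 = 52.

52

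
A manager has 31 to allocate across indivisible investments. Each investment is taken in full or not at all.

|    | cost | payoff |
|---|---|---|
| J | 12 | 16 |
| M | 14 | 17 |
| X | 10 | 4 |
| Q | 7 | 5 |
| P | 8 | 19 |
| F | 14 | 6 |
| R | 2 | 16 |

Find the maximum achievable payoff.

Allowing fractional choices, the relaxed optimum would be about 61.9, but investments are indivisible.
J + Q + P + R: cost 12 + 7 + 8 + 2 = 29 ≤ 31, payoff 16 + 5 + 19 + 16 = 56.
M + P + R: cost 14 + 8 + 2 = 24 ≤ 31, payoff 17 + 19 + 16 = 52.
M + Q + P + R: cost 14 + 7 + 8 + 2 = 31 ≤ 31, payoff 17 + 5 + 19 + 16 = 57.
Best is M, Q, P, and R with total payoff 57.

57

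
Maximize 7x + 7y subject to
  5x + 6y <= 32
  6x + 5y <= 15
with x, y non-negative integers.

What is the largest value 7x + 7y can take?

(x,y)=(0,3): 5·0+6·3=18≤32, 6·0+5·3=15≤15, objective 21.
(x,y)=(0,2): 5·0+6·2=12≤32, 6·0+5·2=10≤15, objective 14.
Maximum is 21 at (x,y)=(0,3).

21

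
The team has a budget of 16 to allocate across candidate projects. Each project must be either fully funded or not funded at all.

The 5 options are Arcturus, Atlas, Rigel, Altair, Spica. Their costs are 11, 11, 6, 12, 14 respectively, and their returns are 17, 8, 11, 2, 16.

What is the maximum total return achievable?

17

This is a 0-1 knapsack instance.
Allowing fractional choices, the relaxed optimum would be about 26.5, but projects are indivisible.
Spica: cost 14 ≤ 16, return 16.
Rigel: cost 6 ≤ 16, return 11.
Arcturus: cost 11 ≤ 16, return 17.
Best is Arcturus with total return 17.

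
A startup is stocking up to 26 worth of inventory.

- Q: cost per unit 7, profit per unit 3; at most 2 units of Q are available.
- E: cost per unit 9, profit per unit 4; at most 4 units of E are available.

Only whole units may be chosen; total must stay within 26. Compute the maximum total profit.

Take 1×Q and 2×E: cost 25 ≤ 26, profit 1·3 + 2·4 = 11.
No other integer combination yields more.

11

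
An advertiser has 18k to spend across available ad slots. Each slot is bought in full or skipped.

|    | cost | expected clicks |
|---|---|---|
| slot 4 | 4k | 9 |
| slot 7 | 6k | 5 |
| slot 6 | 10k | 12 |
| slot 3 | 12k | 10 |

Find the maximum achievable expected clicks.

21

Allowing fractional choices, the relaxed optimum would be about 24.3, but ad slots are indivisible.
slot 4 + slot 6: cost 4 + 10 = 14 ≤ 18, expected clicks 9 + 12 = 21.
slot 4 + slot 3: cost 4 + 12 = 16 ≤ 18, expected clicks 9 + 10 = 19.
slot 7 + slot 6: cost 6 + 10 = 16 ≤ 18, expected clicks 5 + 12 = 17.
Best is slot 4 and slot 6 with total expected clicks 21.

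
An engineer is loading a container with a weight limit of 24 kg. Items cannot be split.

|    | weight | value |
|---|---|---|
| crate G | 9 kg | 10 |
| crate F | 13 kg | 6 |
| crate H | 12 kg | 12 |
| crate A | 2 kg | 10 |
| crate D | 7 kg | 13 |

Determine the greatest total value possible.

Take crate H, crate A, and crate D: weight 12 + 2 + 7 = 21 ≤ 24, value 12 + 10 + 13 = 35.
No other feasible combination does better.

35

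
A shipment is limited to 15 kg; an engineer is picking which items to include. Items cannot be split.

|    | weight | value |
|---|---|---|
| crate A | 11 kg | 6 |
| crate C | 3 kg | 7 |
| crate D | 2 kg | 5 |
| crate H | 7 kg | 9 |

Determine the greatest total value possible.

Treat it as a binary knapsack problem.
Take crate C, crate D, and crate H: weight 3 + 2 + 7 = 12 ≤ 15, value 7 + 5 + 9 = 21.
No other feasible combination does better.

21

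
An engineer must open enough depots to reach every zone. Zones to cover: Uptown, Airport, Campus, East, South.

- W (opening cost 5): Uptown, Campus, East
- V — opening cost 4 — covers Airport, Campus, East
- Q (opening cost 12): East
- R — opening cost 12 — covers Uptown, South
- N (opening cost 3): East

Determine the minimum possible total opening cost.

16

Choose V and R: together they cover Uptown, Airport, Campus, East, South — every zone.
Total opening cost: 4 + 12 = 16.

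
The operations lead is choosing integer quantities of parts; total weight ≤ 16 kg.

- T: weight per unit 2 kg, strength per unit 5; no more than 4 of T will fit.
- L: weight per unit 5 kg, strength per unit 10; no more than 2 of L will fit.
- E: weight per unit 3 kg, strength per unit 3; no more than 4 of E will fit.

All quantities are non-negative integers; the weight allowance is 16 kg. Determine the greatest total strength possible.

Take 3×T and 2×L: weight 16 ≤ 16, strength 3·5 + 2·10 = 35.
No other integer combination yields more.

35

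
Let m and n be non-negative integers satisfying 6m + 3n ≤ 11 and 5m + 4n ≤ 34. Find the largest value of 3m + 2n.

6

Relaxing integrality, the LP optimum is 7.33 at (m,n) = (0, 3.67), which is not an integer point.
(m,n)=(0,3): 6·0+3·3=9≤11, 5·0+4·3=12≤34, objective 6.
(m,n)=(0,2): 6·0+3·2=6≤11, 5·0+4·2=8≤34, objective 4.
Maximum is 6 at (m,n)=(0,3).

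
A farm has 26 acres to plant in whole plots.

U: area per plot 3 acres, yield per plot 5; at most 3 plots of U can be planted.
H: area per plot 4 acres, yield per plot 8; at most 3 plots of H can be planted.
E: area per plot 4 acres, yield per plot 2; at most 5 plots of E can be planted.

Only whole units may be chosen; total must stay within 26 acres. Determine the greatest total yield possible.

41

3×U and 3×H: area 21 ≤ 26, yield 3·5 + 3·8 = 39.
3×U, 3×H, and 1×E: area 25 ≤ 26, yield 3·5 + 3·8 + 1·2 = 41.
Best is 41.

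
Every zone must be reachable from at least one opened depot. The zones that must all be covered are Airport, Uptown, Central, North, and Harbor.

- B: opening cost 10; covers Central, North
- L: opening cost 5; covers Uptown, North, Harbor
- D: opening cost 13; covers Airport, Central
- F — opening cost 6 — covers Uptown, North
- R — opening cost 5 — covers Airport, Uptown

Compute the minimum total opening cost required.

18

This is an integer covering problem.
Choose L and D: together they cover Airport, Uptown, Central, North, Harbor — every zone.
Total opening cost: 5 + 13 = 18.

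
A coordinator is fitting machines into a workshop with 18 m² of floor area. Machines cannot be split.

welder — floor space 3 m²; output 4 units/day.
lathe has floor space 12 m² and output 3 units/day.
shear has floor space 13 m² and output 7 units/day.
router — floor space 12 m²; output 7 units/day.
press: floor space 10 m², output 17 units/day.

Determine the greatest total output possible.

This is a 0-1 knapsack instance.
Take welder and press: floor space 3 + 10 = 13 ≤ 18, output 4 + 17 = 21.
No other feasible combination does better.

21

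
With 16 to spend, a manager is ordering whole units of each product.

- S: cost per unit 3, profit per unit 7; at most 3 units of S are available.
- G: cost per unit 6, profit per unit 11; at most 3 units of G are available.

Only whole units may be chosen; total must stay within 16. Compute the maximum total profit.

This is a bounded integer knapsack.
1×S and 2×G: cost 15 ≤ 16, profit 1·7 + 2·11 = 29.
3×S and 1×G: cost 15 ≤ 16, profit 3·7 + 1·11 = 32.
Best is 32.

32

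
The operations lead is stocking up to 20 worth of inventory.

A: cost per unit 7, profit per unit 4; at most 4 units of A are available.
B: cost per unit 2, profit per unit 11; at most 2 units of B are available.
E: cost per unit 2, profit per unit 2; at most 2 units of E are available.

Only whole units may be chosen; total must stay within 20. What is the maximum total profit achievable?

32

This is a bounded integer knapsack.
Take 2×A, 2×B, and 1×E: cost 20 ≤ 20, profit 2·4 + 2·11 + 1·2 = 32.
B has the best ratio (11/2) and is taken to its limit of 2; remaining capacity is filled optimally with the others.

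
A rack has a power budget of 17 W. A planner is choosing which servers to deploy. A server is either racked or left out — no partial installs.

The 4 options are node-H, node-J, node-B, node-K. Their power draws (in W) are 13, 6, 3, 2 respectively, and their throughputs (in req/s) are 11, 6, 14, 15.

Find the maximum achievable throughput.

35

Take node-J, node-B, and node-K: power draw 6 + 3 + 2 = 11 ≤ 17, throughput 6 + 14 + 15 = 35.
No other feasible combination does better.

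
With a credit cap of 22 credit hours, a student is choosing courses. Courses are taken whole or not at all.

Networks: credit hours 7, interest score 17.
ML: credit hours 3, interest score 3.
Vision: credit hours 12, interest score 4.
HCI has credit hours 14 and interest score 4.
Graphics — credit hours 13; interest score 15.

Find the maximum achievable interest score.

32

This is an integer program with binary decision variables.
Networks + ML + Vision: credit hours 7 + 3 + 12 = 22 ≤ 22, interest score 17 + 3 + 4 = 24.
Networks + Vision: credit hours 7 + 12 = 19 ≤ 22, interest score 17 + 4 = 21.
Networks + Graphics: credit hours 7 + 13 = 20 ≤ 22, interest score 17 + 15 = 32.
Best is Networks and Graphics with total interest score 32.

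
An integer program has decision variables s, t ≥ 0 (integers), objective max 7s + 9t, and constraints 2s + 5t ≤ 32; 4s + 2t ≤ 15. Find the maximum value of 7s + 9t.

54

(s,t)=(0,6): 2·0+5·6=30≤32, 4·0+2·6=12≤15, objective 54.
(s,t)=(1,5): 2·1+5·5=27≤32, 4·1+2·5=14≤15, objective 52.
(s,t)=(0,5): 2·0+5·5=25≤32, 4·0+2·5=10≤15, objective 45.
No feasible integer point exceeds 54.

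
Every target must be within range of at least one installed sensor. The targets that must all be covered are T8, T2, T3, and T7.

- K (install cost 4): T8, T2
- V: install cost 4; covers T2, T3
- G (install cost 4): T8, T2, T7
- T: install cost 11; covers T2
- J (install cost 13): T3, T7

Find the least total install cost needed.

8

Choose V and G: together they cover T8, T2, T3, T7 — every target.
Total install cost: 4 + 4 = 8.
No cover costs less than 8.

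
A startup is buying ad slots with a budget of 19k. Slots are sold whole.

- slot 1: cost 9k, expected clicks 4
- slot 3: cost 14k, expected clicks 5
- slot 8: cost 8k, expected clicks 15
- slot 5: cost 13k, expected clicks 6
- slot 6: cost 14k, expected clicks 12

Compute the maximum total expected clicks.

Take slot 1 and slot 8: cost 9 + 8 = 17 ≤ 19, expected clicks 4 + 15 = 19.
No other feasible combination does better.

19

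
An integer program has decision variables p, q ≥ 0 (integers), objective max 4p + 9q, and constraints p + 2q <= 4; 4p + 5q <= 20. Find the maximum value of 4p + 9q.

(p,q)=(0,2): 1·0+2·2=4≤4, 4·0+5·2=10≤20, objective 18.
(p,q)=(1,1): 1·1+2·1=3≤4, 4·1+5·1=9≤20, objective 13.
(p,q)=(0,1): 1·0+2·1=2≤4, 4·0+5·1=5≤20, objective 9.
Maximum is 18 at (p,q)=(0,2).

18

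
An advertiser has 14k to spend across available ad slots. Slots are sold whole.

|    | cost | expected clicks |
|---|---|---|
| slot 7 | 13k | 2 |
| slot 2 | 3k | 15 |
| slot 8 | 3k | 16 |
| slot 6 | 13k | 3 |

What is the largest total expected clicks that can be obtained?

Take slot 2 and slot 8: cost 3 + 3 = 6 ≤ 14, expected clicks 15 + 16 = 31.
No other feasible combination does better.

31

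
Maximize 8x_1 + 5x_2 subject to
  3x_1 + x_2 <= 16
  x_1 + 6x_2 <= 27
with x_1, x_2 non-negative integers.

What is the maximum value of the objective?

Relaxing integrality, the LP optimum is 51.59 at (x_1,x_2) = (4.06, 3.82), which is not an integer point.
(x_1,x_2)=(4,3): 3·4+1·3=15≤16, 1·4+6·3=22≤27, objective 47.
(x_1,x_2)=(3,4): 3·3+1·4=13≤16, 1·3+6·4=27≤27, objective 44.
The best lattice point is (4,3), giving 47.

47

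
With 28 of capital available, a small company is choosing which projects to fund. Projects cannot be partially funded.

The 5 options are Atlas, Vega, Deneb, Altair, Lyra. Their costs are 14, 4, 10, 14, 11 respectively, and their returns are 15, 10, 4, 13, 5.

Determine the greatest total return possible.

29

Treat it as a binary knapsack problem.
Allowing fractional choices, the relaxed optimum would be about 34.3, but projects are indivisible.
Atlas + Altair: cost 14 + 14 = 28 ≤ 28, return 15 + 13 = 28.
Vega + Deneb + Altair: cost 4 + 10 + 14 = 28 ≤ 28, return 10 + 4 + 13 = 27.
Atlas + Vega + Deneb: cost 14 + 4 + 10 = 28 ≤ 28, return 15 + 10 + 4 = 29.
Best is Atlas, Vega, and Deneb with total return 29.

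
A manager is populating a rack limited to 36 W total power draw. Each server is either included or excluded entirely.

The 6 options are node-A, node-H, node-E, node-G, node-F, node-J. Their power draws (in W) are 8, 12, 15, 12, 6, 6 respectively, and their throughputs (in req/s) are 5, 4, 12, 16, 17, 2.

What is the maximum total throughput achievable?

Allowing fractional choices, the relaxed optimum would be about 46.9, but servers are indivisible.
node-A + node-G + node-F + node-J: power draw 8 + 12 + 6 + 6 = 32 ≤ 36, throughput 5 + 16 + 17 + 2 = 40.
node-E + node-G + node-F: power draw 15 + 12 + 6 = 33 ≤ 36, throughput 12 + 16 + 17 = 45.
node-H + node-G + node-F + node-J: power draw 12 + 12 + 6 + 6 = 36 ≤ 36, throughput 4 + 16 + 17 + 2 = 39.
Best is node-E, node-G, and node-F with total throughput 45.

45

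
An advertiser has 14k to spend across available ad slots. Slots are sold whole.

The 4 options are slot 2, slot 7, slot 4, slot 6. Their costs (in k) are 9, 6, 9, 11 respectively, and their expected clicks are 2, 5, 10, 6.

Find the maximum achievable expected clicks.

Treat it as a binary knapsack problem.
Take slot 4: cost 9 ≤ 14, expected clicks 10.
No other feasible combination does better.

10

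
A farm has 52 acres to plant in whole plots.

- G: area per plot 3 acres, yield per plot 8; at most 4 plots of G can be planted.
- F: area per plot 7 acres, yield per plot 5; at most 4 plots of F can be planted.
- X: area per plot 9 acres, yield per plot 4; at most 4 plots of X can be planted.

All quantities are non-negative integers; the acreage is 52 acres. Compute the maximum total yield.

G has the best ratio (8/3); taking only G gives at most 4×8 = 32 (stopped by the supply cap of 4).
Mixing does better — 4×G, 4×F, and 1×X: area 49 ≤ 52, yield 4·8 + 4·5 + 1·4 = 56.

56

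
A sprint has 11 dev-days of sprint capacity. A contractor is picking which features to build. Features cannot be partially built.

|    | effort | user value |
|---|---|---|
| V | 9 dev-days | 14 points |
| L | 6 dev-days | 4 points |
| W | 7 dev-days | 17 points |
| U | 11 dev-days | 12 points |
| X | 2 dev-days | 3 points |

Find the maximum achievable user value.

W + X: effort 7 + 2 = 9 ≤ 11, user value 17 + 3 = 20.
V + X: effort 9 + 2 = 11 ≤ 11, user value 14 + 3 = 17.
W: effort 7 ≤ 11, user value 17.
Best is W and X with total user value 20.

20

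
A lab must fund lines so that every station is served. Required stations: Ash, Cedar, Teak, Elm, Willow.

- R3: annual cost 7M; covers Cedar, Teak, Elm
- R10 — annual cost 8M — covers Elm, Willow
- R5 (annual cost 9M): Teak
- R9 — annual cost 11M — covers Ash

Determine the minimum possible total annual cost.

Choose R3, R10, and R9: together they cover Ash, Cedar, Teak, Elm, Willow — every station.
Total annual cost: 7 + 8 + 11 = 26.
No cover costs less than 26.

26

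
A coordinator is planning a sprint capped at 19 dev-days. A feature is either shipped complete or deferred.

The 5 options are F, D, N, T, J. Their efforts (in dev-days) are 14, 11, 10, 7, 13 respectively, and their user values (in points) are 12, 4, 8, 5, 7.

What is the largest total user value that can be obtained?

N + T: effort 10 + 7 = 17 ≤ 19, user value 8 + 5 = 13.
F: effort 14 ≤ 19, user value 12.
Best is N and T with total user value 13.

13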